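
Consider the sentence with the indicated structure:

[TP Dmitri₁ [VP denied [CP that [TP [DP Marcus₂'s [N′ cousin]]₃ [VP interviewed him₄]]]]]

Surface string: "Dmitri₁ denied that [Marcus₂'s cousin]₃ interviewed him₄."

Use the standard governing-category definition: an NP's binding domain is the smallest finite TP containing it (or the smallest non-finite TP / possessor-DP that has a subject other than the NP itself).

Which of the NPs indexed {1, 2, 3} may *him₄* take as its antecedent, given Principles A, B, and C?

*him* is a pronoun, so Principle B applies: it must be free in its binding domain.
Binding domain of *him₄*: the embedded TP, whose subject is [Marcus₂'s cousin]₃.
*Dmitri₁* c-commands the pronoun but from outside its binding domain, and is not c-commanded by it → coindexation permitted.
*Marcus₂* and the pronoun do not c-command one another → neither Principle B nor Principle C is at stake; coindexation permitted.
*[Marcus₂'s cousin]₃* c-commands the pronoun within its binding domain → coindexation would violate Principle B.

{1, 2}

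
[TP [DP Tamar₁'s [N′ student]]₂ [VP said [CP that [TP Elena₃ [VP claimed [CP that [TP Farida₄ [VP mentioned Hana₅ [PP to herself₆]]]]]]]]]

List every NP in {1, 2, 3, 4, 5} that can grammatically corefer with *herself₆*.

{4, 5}

*herself* is an anaphor, so Principle A applies: it must be bound in its binding domain.
Binding domain of *herself₆*: the embedded TP, whose subject is Farida₄.
*Tamar₁* does not c-command the anaphor → cannot bind it.
*[Tamar₁'s student]₂* c-commands the anaphor but is outside its binding domain → cannot satisfy Principle A.
*Elena₃* c-commands the anaphor but is outside its binding domain → cannot satisfy Principle A.
*Farida₄* c-commands the anaphor within its binding domain → licit binder.
*Hana₅* c-commands the anaphor within its binding domain → licit binder.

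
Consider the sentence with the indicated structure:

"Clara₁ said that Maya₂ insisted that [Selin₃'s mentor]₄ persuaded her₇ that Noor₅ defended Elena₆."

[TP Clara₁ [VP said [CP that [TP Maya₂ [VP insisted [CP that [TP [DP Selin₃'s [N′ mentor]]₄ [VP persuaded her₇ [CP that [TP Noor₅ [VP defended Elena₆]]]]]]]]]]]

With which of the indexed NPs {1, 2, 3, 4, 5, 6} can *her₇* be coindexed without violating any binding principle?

*her* is a pronoun, so Principle B applies: it must be free in its binding domain.
Binding domain of *her₇*: the embedded TP, whose subject is [Selin₃'s mentor]₄.
*Clara₁* c-commands the pronoun but from outside its binding domain, and is not c-commanded by it → coindexation permitted.
*Maya₂* c-commands the pronoun but from outside its binding domain, and is not c-commanded by it → coindexation permitted.
*Selin₃* and the pronoun do not c-command one another → neither Principle B nor Principle C is at stake; coindexation permitted.
*[Selin₃'s mentor]₄* c-commands the pronoun within its binding domain → coindexation would violate Principle B.
*Noor₅*: the pronoun c-commands this R-expression → coindexation would violate Principle C on *Noor₅*.
*Elena₆*: the pronoun c-commands this R-expression → coindexation would violate Principle C on *Elena₆*.

{1, 2, 3}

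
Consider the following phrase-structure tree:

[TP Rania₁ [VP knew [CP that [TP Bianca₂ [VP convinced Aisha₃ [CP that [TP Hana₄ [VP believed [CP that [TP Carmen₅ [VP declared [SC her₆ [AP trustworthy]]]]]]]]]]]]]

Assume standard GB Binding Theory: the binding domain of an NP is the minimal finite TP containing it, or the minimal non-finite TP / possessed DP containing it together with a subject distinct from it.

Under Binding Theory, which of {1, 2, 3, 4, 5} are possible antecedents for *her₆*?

*her* is a pronoun, so Principle B applies: it must be free in its binding domain.
Binding domain of *her₆*: the embedded TP, whose subject is Carmen₅.
*Rania₁* c-commands the pronoun but from outside its binding domain, and is not c-commanded by it → coindexation permitted.
*Bianca₂* c-commands the pronoun but from outside its binding domain, and is not c-commanded by it → coindexation permitted.
*Aisha₃* c-commands the pronoun but from outside its binding domain, and is not c-commanded by it → coindexation permitted.
*Hana₄* c-commands the pronoun but from outside its binding domain, and is not c-commanded by it → coindexation permitted.
*Carmen₅* c-commands the pronoun within its binding domain → coindexation would violate Principle B.

{1, 2, 3, 4}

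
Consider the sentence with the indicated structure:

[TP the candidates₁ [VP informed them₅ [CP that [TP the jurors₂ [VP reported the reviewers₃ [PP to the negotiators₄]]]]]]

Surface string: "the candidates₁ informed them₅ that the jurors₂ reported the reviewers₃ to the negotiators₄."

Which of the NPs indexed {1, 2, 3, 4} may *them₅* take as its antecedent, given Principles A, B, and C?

none

*them* is a pronoun, so Principle B applies: it must be free in its binding domain.
Binding domain of *them₅*: the matrix TP, whose subject is the candidates₁.
*the candidates₁* c-commands the pronoun within its binding domain → coindexation would violate Principle B.
*the jurors₂*: the pronoun c-commands this R-expression → coindexation would violate Principle C on *the jurors₂*.
*the reviewers₃*: the pronoun c-commands this R-expression → coindexation would violate Principle C on *the reviewers₃*.
*the negotiators₄*: the pronoun c-commands this R-expression → coindexation would violate Principle C on *the negotiators₄*.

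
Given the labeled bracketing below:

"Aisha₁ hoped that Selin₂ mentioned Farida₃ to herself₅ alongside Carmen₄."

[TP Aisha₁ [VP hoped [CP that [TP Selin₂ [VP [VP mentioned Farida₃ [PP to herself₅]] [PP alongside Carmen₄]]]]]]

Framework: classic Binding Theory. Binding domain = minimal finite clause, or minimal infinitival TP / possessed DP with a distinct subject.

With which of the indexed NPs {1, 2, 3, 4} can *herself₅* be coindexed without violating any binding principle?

{2, 3}

*herself* is an anaphor, so Principle A applies: it must be bound in its binding domain.
Binding domain of *herself₅*: the embedded TP, whose subject is Selin₂.
*Aisha₁* c-commands the anaphor but is outside its binding domain → cannot satisfy Principle A.
*Selin₂* c-commands the anaphor within its binding domain → licit binder.
*Farida₃* c-commands the anaphor within its binding domain → licit binder.
*Carmen₄* does not c-command the anaphor → cannot bind it.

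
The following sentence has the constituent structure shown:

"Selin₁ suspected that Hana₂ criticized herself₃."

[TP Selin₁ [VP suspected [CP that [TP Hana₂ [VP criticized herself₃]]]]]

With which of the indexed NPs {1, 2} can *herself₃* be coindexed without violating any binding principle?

{2}

*herself* is an anaphor, so Principle A applies: it must be bound in its binding domain.
Binding domain of *herself₃*: the embedded TP, whose subject is Hana₂.
*Selin₁* c-commands the anaphor but is outside its binding domain → cannot satisfy Principle A.
*Hana₂* c-commands the anaphor within its binding domain → licit binder.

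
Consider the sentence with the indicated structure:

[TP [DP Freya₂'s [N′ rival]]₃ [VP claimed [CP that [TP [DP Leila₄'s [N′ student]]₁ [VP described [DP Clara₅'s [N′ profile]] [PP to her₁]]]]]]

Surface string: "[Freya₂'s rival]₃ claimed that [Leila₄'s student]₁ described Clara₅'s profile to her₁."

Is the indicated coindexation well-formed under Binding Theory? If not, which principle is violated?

The two coindexed NPs are *[Leila₄'s student]₁* and *her₁*.
*her₁* is a pronoun. Its binding domain is the embedded TP, whose subject is [Leila₄'s student]₁.
*[Leila₄'s student]₁* c-commands it within that domain and carries the same index.
The pronoun is locally bound → Principle B violation.

Principle B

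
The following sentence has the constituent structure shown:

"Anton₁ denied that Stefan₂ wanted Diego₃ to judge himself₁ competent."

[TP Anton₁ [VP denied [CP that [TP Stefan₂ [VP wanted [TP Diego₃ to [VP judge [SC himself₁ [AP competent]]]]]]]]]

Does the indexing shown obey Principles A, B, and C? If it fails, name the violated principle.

Principle A

The two coindexed NPs are *Anton₁* and *himself₁*.
*himself₁* is an anaphor. Principle A requires it to be bound within its binding domain — the embedded TP, whose subject is Diego₃.
Within that domain it is c-commanded by *Diego₃*, which does not share its index.
*Anton₁* does c-command the anaphor, but from outside its binding domain.
The anaphor is unbound in its domain → Principle A violation.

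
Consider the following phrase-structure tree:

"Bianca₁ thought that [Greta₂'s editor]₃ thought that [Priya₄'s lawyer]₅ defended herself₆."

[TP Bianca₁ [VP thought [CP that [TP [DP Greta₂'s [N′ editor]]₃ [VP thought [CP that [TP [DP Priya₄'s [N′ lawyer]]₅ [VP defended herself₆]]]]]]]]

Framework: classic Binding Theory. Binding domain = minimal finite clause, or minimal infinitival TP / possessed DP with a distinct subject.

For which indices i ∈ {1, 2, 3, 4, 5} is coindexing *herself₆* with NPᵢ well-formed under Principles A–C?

*herself* is an anaphor, so Principle A applies: it must be bound in its binding domain.
Binding domain of *herself₆*: the embedded TP, whose subject is [Priya₄'s lawyer]₅.
*Bianca₁* c-commands the anaphor but is outside its binding domain → cannot satisfy Principle A.
*Greta₂* does not c-command the anaphor → cannot bind it.
*[Greta₂'s editor]₃* c-commands the anaphor but is outside its binding domain → cannot satisfy Principle A.
*Priya₄* does not c-command the anaphor → cannot bind it.
*[Priya₄'s lawyer]₅* c-commands the anaphor within its binding domain → licit binder.

{5}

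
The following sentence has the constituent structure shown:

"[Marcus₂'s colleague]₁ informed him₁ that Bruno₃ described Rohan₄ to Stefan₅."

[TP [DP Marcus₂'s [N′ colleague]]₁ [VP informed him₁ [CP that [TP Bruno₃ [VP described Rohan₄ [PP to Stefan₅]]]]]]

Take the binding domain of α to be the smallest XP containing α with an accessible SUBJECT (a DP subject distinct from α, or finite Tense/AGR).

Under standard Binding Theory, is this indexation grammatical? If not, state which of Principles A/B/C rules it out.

Principle B

The two coindexed NPs are *[Marcus₂'s colleague]₁* and *him₁*.
*him₁* is a pronoun. Its binding domain is the matrix TP, whose subject is [Marcus₂'s colleague]₁.
*[Marcus₂'s colleague]₁* c-commands it within that domain and carries the same index.
The pronoun is locally bound → Principle B violation.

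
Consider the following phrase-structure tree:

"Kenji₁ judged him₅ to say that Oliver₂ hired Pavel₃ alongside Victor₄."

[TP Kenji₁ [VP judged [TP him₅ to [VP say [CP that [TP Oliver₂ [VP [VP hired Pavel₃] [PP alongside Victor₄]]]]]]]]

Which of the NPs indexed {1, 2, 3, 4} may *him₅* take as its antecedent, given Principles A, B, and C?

none

*him* is a pronoun, so Principle B applies: it must be free in its binding domain.
Binding domain of *him₅*: the matrix TP, whose subject is Kenji₁.
*Kenji₁* c-commands the pronoun within its binding domain → coindexation would violate Principle B.
*Oliver₂*: the pronoun c-commands this R-expression → coindexation would violate Principle C on *Oliver₂*.
*Pavel₃*: the pronoun c-commands this R-expression → coindexation would violate Principle C on *Pavel₃*.
*Victor₄*: the pronoun c-commands this R-expression → coindexation would violate Principle C on *Victor₄*.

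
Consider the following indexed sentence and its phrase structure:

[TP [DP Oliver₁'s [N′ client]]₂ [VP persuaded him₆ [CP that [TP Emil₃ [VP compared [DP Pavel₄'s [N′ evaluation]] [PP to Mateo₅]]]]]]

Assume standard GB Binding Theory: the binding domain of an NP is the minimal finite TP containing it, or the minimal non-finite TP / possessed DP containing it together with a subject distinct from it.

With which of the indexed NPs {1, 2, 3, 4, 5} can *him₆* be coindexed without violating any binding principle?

{1}

*him* is a pronoun, so Principle B applies: it must be free in its binding domain.
Binding domain of *him₆*: the matrix TP, whose subject is [Oliver₁'s client]₂.
*Oliver₁* and the pronoun do not c-command one another → neither Principle B nor Principle C is at stake; coindexation permitted.
*[Oliver₁'s client]₂* c-commands the pronoun within its binding domain → coindexation would violate Principle B.
*Emil₃*: the pronoun c-commands this R-expression → coindexation would violate Principle C on *Emil₃*.
*Pavel₄*: the pronoun c-commands this R-expression → coindexation would violate Principle C on *Pavel₄*.
*Mateo₅*: the pronoun c-commands this R-expression → coindexation would violate Principle C on *Mateo₅*.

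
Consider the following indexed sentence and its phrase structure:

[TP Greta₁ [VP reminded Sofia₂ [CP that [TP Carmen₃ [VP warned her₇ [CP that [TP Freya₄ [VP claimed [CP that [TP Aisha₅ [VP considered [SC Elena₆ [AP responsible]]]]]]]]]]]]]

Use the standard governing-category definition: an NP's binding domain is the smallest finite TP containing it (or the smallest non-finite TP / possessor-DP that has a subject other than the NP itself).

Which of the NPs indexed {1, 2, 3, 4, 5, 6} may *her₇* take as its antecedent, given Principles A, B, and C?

*her* is a pronoun, so Principle B applies: it must be free in its binding domain.
Binding domain of *her₇*: the embedded TP, whose subject is Carmen₃.
*Greta₁* c-commands the pronoun but from outside its binding domain, and is not c-commanded by it → coindexation permitted.
*Sofia₂* c-commands the pronoun but from outside its binding domain, and is not c-commanded by it → coindexation permitted.
*Carmen₃* c-commands the pronoun within its binding domain → coindexation would violate Principle B.
*Freya₄*: the pronoun c-commands this R-expression → coindexation would violate Principle C on *Freya₄*.
*Aisha₅*: the pronoun c-commands this R-expression → coindexation would violate Principle C on *Aisha₅*.
*Elena₆*: the pronoun c-commands this R-expression → coindexation would violate Principle C on *Elena₆*.

{1, 2}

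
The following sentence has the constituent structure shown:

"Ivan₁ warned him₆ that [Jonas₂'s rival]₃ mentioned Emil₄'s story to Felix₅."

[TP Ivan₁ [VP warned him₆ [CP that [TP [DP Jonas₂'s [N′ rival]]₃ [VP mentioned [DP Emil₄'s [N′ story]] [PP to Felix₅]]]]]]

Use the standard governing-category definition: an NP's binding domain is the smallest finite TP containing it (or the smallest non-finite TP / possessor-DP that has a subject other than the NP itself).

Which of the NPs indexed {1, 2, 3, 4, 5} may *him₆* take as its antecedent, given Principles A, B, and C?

*him* is a pronoun, so Principle B applies: it must be free in its binding domain.
Binding domain of *him₆*: the matrix TP, whose subject is Ivan₁.
*Ivan₁* c-commands the pronoun within its binding domain → coindexation would violate Principle B.
*Jonas₂*: the pronoun c-commands this R-expression → coindexation would violate Principle C on *Jonas₂*.
*[Jonas₂'s rival]₃*: the pronoun c-commands this R-expression → coindexation would violate Principle C on *[Jonas₂'s rival]₃*.
*Emil₄*: the pronoun c-commands this R-expression → coindexation would violate Principle C on *Emil₄*.
*Felix₅*: the pronoun c-commands this R-expression → coindexation would violate Principle C on *Felix₅*.

none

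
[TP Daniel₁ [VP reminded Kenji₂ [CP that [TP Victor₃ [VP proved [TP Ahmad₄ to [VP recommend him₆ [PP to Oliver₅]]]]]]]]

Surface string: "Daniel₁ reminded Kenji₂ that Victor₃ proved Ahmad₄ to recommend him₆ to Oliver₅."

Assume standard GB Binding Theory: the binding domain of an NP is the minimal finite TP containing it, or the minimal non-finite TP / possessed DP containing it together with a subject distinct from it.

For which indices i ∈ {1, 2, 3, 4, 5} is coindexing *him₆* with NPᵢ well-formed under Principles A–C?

{1, 2, 3}

*him* is a pronoun, so Principle B applies: it must be free in its binding domain.
Binding domain of *him₆*: the embedded TP, whose subject is Ahmad₄.
*Daniel₁* c-commands the pronoun but from outside its binding domain, and is not c-commanded by it → coindexation permitted.
*Kenji₂* c-commands the pronoun but from outside its binding domain, and is not c-commanded by it → coindexation permitted.
*Victor₃* c-commands the pronoun but from outside its binding domain, and is not c-commanded by it → coindexation permitted.
*Ahmad₄* c-commands the pronoun within its binding domain → coindexation would violate Principle B.
*Oliver₅*: the pronoun c-commands this R-expression → coindexation would violate Principle C on *Oliver₅*.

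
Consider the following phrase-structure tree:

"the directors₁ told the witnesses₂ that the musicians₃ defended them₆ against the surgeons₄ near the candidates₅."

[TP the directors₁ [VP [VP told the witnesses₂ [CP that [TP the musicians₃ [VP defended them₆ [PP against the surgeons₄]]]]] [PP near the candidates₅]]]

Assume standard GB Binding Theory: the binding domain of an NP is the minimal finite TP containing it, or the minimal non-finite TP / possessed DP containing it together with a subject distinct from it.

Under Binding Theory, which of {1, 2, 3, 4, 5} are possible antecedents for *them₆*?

{1, 2, 5}

*them* is a pronoun, so Principle B applies: it must be free in its binding domain.
Binding domain of *them₆*: the embedded TP, whose subject is the musicians₃.
*the directors₁* c-commands the pronoun but from outside its binding domain, and is not c-commanded by it → coindexation permitted.
*the witnesses₂* c-commands the pronoun but from outside its binding domain, and is not c-commanded by it → coindexation permitted.
*the musicians₃* c-commands the pronoun within its binding domain → coindexation would violate Principle B.
*the surgeons₄*: the pronoun c-commands this R-expression → coindexation would violate Principle C on *the surgeons₄*.
*the candidates₅* and the pronoun do not c-command one another → neither Principle B nor Principle C is at stake; coindexation permitted.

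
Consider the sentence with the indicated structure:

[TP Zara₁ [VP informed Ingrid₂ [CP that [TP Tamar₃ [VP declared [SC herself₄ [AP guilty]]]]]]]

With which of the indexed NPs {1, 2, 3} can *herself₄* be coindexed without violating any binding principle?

*herself* is an anaphor, so Principle A applies: it must be bound in its binding domain.
Binding domain of *herself₄*: the embedded TP, whose subject is Tamar₃.
*Zara₁* c-commands the anaphor but is outside its binding domain → cannot satisfy Principle A.
*Ingrid₂* c-commands the anaphor but is outside its binding domain → cannot satisfy Principle A.
*Tamar₃* c-commands the anaphor within its binding domain → licit binder.

{3}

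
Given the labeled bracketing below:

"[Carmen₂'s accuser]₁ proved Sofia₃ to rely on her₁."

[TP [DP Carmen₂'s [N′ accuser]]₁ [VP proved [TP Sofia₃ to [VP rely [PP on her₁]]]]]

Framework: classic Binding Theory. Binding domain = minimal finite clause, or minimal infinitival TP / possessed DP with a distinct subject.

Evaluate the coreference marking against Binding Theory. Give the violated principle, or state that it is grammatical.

grammatical

The two coindexed NPs are *[Carmen₂'s accuser]₁* and *her₁*.
*her₁* is a pronoun; its binding domain is the embedded TP, whose subject is Sofia₃. Within that domain it is c-commanded only by *Sofia₃*, which carries a different index — the pronoun is free locally, so Principle B holds.
*[Carmen₂'s accuser]₁* is an R-expression; *her₁* does not c-command it, and no other NP shares its index, so Principle C is satisfied.
All principles are respected.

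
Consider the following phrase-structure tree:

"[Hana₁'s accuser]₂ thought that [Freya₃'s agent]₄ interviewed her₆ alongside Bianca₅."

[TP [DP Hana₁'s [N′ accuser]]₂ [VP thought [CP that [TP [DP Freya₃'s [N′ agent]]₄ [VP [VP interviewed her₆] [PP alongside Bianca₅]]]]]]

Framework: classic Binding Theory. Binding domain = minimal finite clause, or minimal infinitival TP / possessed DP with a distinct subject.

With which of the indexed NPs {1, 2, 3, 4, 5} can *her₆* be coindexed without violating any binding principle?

*her* is a pronoun, so Principle B applies: it must be free in its binding domain.
Binding domain of *her₆*: the embedded TP, whose subject is [Freya₃'s agent]₄.
*Hana₁* and the pronoun do not c-command one another → neither Principle B nor Principle C is at stake; coindexation permitted.
*[Hana₁'s accuser]₂* c-commands the pronoun but from outside its binding domain, and is not c-commanded by it → coindexation permitted.
*Freya₃* and the pronoun do not c-command one another → neither Principle B nor Principle C is at stake; coindexation permitted.
*[Freya₃'s agent]₄* c-commands the pronoun within its binding domain → coindexation would violate Principle B.
*Bianca₅* and the pronoun do not c-command one another → neither Principle B nor Principle C is at stake; coindexation permitted.

{1, 2, 3, 5}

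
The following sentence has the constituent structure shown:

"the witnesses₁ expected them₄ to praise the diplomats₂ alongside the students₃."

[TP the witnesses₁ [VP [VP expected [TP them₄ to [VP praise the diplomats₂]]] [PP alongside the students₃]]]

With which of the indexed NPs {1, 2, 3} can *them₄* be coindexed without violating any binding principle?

{3}

*them* is a pronoun, so Principle B applies: it must be free in its binding domain.
Binding domain of *them₄*: the matrix TP, whose subject is the witnesses₁.
*the witnesses₁* c-commands the pronoun within its binding domain → coindexation would violate Principle B.
*the diplomats₂*: the pronoun c-commands this R-expression → coindexation would violate Principle C on *the diplomats₂*.
*the students₃* and the pronoun do not c-command one another → neither Principle B nor Principle C is at stake; coindexation permitted.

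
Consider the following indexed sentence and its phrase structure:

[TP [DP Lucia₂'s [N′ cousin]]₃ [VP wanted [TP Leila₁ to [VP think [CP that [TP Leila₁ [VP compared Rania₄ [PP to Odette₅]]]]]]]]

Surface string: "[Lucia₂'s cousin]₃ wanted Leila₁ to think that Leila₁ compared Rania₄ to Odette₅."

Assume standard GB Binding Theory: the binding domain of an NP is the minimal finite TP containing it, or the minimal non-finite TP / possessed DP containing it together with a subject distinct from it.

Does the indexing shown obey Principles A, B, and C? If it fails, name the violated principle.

Principle C

The two coindexed NPs are *Leila₁* (the lower occurrence) and *Leila₁* (the higher occurrence).
*Leila₁* (the lower occurrence) is an R-expression. Principle C requires it to be free everywhere.
*Leila₁* (the higher occurrence) c-commands it and carries the same index.
The R-expression is bound → Principle C violation.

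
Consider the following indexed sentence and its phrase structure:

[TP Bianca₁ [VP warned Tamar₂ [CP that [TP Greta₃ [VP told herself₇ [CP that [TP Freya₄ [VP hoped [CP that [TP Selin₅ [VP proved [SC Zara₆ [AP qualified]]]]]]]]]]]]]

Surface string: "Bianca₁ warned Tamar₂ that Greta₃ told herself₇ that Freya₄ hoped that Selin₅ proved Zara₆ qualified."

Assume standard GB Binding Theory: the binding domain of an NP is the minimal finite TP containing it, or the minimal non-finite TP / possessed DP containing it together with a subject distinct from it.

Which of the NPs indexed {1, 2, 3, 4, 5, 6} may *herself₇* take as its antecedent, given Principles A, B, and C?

{3}

*herself* is an anaphor, so Principle A applies: it must be bound in its binding domain.
Binding domain of *herself₇*: the embedded TP, whose subject is Greta₃.
*Bianca₁* c-commands the anaphor but is outside its binding domain → cannot satisfy Principle A.
*Tamar₂* c-commands the anaphor but is outside its binding domain → cannot satisfy Principle A.
*Greta₃* c-commands the anaphor within its binding domain → licit binder.
*Freya₄* does not c-command the anaphor → cannot bind it.
*Selin₅* does not c-command the anaphor → cannot bind it.
*Zara₆* does not c-command the anaphor → cannot bind it.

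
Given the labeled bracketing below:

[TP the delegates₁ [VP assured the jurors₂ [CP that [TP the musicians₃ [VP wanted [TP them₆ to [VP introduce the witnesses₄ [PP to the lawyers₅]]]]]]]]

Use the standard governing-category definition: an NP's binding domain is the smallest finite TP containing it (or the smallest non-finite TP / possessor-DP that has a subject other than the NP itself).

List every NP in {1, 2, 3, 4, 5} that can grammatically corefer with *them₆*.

*them* is a pronoun, so Principle B applies: it must be free in its binding domain.
Binding domain of *them₆*: the embedded TP, whose subject is the musicians₃.
*the delegates₁* c-commands the pronoun but from outside its binding domain, and is not c-commanded by it → coindexation permitted.
*the jurors₂* c-commands the pronoun but from outside its binding domain, and is not c-commanded by it → coindexation permitted.
*the musicians₃* c-commands the pronoun within its binding domain → coindexation would violate Principle B.
*the witnesses₄*: the pronoun c-commands this R-expression → coindexation would violate Principle C on *the witnesses₄*.
*the lawyers₅*: the pronoun c-commands this R-expression → coindexation would violate Principle C on *the lawyers₅*.

{1, 2}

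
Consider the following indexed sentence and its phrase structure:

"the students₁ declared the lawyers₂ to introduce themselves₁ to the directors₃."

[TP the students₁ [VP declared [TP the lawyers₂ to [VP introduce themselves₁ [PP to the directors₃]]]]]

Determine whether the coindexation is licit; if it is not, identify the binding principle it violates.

The two coindexed NPs are *the students₁* and *themselves₁*.
*themselves₁* is an anaphor. Principle A requires it to be bound within its binding domain — the embedded TP, whose subject is the lawyers₂.
Within that domain it is c-commanded by *the lawyers₂*, which does not share its index.
*the students₁* does c-command the anaphor, but from outside its binding domain.
The anaphor is unbound in its domain → Principle A violation.

Principle A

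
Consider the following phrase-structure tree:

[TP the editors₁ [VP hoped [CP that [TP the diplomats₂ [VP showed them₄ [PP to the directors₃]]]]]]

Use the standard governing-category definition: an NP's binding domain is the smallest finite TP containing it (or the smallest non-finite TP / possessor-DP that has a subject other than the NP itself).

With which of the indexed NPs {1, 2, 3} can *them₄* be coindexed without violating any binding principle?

{1}

*them* is a pronoun, so Principle B applies: it must be free in its binding domain.
Binding domain of *them₄*: the embedded TP, whose subject is the diplomats₂.
*the editors₁* c-commands the pronoun but from outside its binding domain, and is not c-commanded by it → coindexation permitted.
*the diplomats₂* c-commands the pronoun within its binding domain → coindexation would violate Principle B.
*the directors₃*: the pronoun c-commands this R-expression → coindexation would violate Principle C on *the directors₃*.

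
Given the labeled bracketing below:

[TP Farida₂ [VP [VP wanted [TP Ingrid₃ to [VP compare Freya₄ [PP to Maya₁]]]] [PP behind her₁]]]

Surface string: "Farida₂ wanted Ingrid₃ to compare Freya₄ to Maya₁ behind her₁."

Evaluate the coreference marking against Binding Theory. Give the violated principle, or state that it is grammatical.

The two coindexed NPs are *Maya₁* and *her₁*.
*her₁* is a pronoun; its binding domain is the matrix TP, whose subject is Farida₂. Within that domain it is c-commanded only by *Farida₂*, which carries a different index — the pronoun is free locally, so Principle B holds.
*Maya₁* is an R-expression; *her₁* does not c-command it, and no other NP shares its index, so Principle C is satisfied.
All principles are respected.

grammatical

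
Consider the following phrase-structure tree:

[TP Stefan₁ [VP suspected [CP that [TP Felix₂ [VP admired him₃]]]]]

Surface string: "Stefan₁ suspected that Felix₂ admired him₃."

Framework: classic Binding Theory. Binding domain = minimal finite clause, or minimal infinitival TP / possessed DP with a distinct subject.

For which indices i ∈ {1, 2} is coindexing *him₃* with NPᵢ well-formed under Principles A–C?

{1}

*him* is a pronoun, so Principle B applies: it must be free in its binding domain.
Binding domain of *him₃*: the embedded TP, whose subject is Felix₂.
*Stefan₁* c-commands the pronoun but from outside its binding domain, and is not c-commanded by it → coindexation permitted.
*Felix₂* c-commands the pronoun within its binding domain → coindexation would violate Principle B.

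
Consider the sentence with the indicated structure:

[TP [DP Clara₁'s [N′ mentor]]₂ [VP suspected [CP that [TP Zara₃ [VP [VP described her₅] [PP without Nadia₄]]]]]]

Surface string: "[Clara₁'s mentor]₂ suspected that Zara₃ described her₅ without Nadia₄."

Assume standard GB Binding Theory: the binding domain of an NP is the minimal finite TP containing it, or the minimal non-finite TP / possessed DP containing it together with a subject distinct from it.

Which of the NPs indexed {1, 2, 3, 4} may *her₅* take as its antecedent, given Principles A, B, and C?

*her* is a pronoun, so Principle B applies: it must be free in its binding domain.
Binding domain of *her₅*: the embedded TP, whose subject is Zara₃.
*Clara₁* and the pronoun do not c-command one another → neither Principle B nor Principle C is at stake; coindexation permitted.
*[Clara₁'s mentor]₂* c-commands the pronoun but from outside its binding domain, and is not c-commanded by it → coindexation permitted.
*Zara₃* c-commands the pronoun within its binding domain → coindexation would violate Principle B.
*Nadia₄* and the pronoun do not c-command one another → neither Principle B nor Principle C is at stake; coindexation permitted.

{1, 2, 4}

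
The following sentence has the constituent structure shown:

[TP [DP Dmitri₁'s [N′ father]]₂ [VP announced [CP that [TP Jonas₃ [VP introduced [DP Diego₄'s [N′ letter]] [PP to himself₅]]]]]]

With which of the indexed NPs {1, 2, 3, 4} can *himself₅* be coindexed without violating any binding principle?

{3}

*himself* is an anaphor, so Principle A applies: it must be bound in its binding domain.
Binding domain of *himself₅*: the embedded TP, whose subject is Jonas₃.
*Dmitri₁* does not c-command the anaphor → cannot bind it.
*[Dmitri₁'s father]₂* c-commands the anaphor but is outside its binding domain → cannot satisfy Principle A.
*Jonas₃* c-commands the anaphor within its binding domain → licit binder.
*Diego₄* does not c-command the anaphor → cannot bind it.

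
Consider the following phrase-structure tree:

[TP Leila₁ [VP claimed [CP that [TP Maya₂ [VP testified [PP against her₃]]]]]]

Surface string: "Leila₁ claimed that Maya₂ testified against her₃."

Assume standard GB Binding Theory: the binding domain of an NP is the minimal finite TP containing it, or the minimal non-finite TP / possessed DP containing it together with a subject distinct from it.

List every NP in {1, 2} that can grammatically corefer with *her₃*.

*her* is a pronoun, so Principle B applies: it must be free in its binding domain.
Binding domain of *her₃*: the embedded TP, whose subject is Maya₂.
*Leila₁* c-commands the pronoun but from outside its binding domain, and is not c-commanded by it → coindexation permitted.
*Maya₂* c-commands the pronoun within its binding domain → coindexation would violate Principle B.

{1}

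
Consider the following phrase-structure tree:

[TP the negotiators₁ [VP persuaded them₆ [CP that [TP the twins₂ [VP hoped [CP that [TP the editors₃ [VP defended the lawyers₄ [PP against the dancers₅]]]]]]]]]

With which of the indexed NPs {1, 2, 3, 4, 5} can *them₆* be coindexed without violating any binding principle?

*them* is a pronoun, so Principle B applies: it must be free in its binding domain.
Binding domain of *them₆*: the matrix TP, whose subject is the negotiators₁.
*the negotiators₁* c-commands the pronoun within its binding domain → coindexation would violate Principle B.
*the twins₂*: the pronoun c-commands this R-expression → coindexation would violate Principle C on *the twins₂*.
*the editors₃*: the pronoun c-commands this R-expression → coindexation would violate Principle C on *the editors₃*.
*the lawyers₄*: the pronoun c-commands this R-expression → coindexation would violate Principle C on *the lawyers₄*.
*the dancers₅*: the pronoun c-commands this R-expression → coindexation would violate Principle C on *the dancers₅*.

none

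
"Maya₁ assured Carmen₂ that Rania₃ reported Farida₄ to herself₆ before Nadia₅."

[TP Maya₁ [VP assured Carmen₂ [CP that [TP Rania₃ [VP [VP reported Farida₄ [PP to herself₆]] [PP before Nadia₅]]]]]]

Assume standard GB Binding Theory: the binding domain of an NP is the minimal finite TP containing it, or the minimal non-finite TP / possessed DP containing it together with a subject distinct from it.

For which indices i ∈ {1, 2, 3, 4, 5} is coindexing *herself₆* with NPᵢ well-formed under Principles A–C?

*herself* is an anaphor, so Principle A applies: it must be bound in its binding domain.
Binding domain of *herself₆*: the embedded TP, whose subject is Rania₃.
*Maya₁* c-commands the anaphor but is outside its binding domain → cannot satisfy Principle A.
*Carmen₂* c-commands the anaphor but is outside its binding domain → cannot satisfy Principle A.
*Rania₃* c-commands the anaphor within its binding domain → licit binder.
*Farida₄* c-commands the anaphor within its binding domain → licit binder.
*Nadia₅* does not c-command the anaphor → cannot bind it.

{3, 4}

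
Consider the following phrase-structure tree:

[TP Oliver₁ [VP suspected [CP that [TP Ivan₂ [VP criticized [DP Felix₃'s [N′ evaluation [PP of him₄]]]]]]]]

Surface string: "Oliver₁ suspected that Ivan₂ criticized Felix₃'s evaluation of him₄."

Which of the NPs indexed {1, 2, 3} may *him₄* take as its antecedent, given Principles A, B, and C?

{1, 2}

*him* is a pronoun, so Principle B applies: it must be free in its binding domain.
Binding domain of *him₄*: the possessed DP, whose subject is Felix₃.
*Oliver₁* c-commands the pronoun but from outside its binding domain, and is not c-commanded by it → coindexation permitted.
*Ivan₂* c-commands the pronoun but from outside its binding domain, and is not c-commanded by it → coindexation permitted.
*Felix₃* c-commands the pronoun within its binding domain → coindexation would violate Principle B.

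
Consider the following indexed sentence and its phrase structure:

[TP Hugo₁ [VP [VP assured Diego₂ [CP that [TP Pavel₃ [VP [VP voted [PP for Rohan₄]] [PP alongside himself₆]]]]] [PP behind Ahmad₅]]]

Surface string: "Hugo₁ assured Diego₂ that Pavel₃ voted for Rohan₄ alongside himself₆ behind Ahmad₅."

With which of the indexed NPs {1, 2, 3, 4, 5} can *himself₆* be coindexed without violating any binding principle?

{3}

*himself* is an anaphor, so Principle A applies: it must be bound in its binding domain.
Binding domain of *himself₆*: the embedded TP, whose subject is Pavel₃.
*Hugo₁* c-commands the anaphor but is outside its binding domain → cannot satisfy Principle A.
*Diego₂* c-commands the anaphor but is outside its binding domain → cannot satisfy Principle A.
*Pavel₃* c-commands the anaphor within its binding domain → licit binder.
*Rohan₄* does not c-command the anaphor → cannot bind it.
*Ahmad₅* does not c-command the anaphor → cannot bind it.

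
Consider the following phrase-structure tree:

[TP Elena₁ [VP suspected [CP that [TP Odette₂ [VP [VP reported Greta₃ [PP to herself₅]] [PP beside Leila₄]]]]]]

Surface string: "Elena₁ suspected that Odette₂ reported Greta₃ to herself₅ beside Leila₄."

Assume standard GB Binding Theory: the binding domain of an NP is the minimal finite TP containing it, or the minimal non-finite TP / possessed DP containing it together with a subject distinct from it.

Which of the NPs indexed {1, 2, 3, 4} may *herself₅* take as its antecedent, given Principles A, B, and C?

*herself* is an anaphor, so Principle A applies: it must be bound in its binding domain.
Binding domain of *herself₅*: the embedded TP, whose subject is Odette₂.
*Elena₁* c-commands the anaphor but is outside its binding domain → cannot satisfy Principle A.
*Odette₂* c-commands the anaphor within its binding domain → licit binder.
*Greta₃* c-commands the anaphor within its binding domain → licit binder.
*Leila₄* does not c-command the anaphor → cannot bind it.

{2, 3}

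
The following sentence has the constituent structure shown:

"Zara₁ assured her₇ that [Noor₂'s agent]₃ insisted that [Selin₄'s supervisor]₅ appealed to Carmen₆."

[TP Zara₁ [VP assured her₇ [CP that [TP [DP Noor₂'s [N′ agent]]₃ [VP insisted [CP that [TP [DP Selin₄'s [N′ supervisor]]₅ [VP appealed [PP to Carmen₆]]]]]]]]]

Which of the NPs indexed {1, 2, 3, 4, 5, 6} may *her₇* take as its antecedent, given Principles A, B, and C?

*her* is a pronoun, so Principle B applies: it must be free in its binding domain.
Binding domain of *her₇*: the matrix TP, whose subject is Zara₁.
*Zara₁* c-commands the pronoun within its binding domain → coindexation would violate Principle B.
*Noor₂*: the pronoun c-commands this R-expression → coindexation would violate Principle C on *Noor₂*.
*[Noor₂'s agent]₃*: the pronoun c-commands this R-expression → coindexation would violate Principle C on *[Noor₂'s agent]₃*.
*Selin₄*: the pronoun c-commands this R-expression → coindexation would violate Principle C on *Selin₄*.
*[Selin₄'s supervisor]₅*: the pronoun c-commands this R-expression → coindexation would violate Principle C on *[Selin₄'s supervisor]₅*.
*Carmen₆*: the pronoun c-commands this R-expression → coindexation would violate Principle C on *Carmen₆*.

none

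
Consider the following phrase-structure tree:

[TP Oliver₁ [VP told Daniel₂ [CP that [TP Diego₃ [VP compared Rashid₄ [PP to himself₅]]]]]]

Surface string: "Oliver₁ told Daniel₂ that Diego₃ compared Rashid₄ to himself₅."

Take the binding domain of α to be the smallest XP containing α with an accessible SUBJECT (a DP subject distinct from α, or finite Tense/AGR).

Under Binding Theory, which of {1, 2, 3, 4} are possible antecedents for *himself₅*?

{3, 4}

*himself* is an anaphor, so Principle A applies: it must be bound in its binding domain.
Binding domain of *himself₅*: the embedded TP, whose subject is Diego₃.
*Oliver₁* c-commands the anaphor but is outside its binding domain → cannot satisfy Principle A.
*Daniel₂* c-commands the anaphor but is outside its binding domain → cannot satisfy Principle A.
*Diego₃* c-commands the anaphor within its binding domain → licit binder.
*Rashid₄* c-commands the anaphor within its binding domain → licit binder.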